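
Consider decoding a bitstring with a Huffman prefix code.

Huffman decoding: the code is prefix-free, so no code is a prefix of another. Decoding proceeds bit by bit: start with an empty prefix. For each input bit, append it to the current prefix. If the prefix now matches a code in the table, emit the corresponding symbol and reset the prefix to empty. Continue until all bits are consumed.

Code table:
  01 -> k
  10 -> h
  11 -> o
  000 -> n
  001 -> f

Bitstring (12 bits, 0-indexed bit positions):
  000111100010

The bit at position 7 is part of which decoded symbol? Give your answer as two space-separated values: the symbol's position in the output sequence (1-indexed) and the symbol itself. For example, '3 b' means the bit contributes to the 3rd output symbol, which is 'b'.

Bit 0: prefix='0' (no match yet)
Bit 1: prefix='00' (no match yet)
Bit 2: prefix='000' -> emit 'n', reset
Bit 3: prefix='1' (no match yet)
Bit 4: prefix='11' -> emit 'o', reset
Bit 5: prefix='1' (no match yet)
Bit 6: prefix='11' -> emit 'o', reset
Bit 7: prefix='0' (no match yet)
Bit 8: prefix='00' (no match yet)
Bit 9: prefix='000' -> emit 'n', reset
Bit 10: prefix='1' (no match yet)
Bit 11: prefix='10' -> emit 'h', reset

Answer: 4 n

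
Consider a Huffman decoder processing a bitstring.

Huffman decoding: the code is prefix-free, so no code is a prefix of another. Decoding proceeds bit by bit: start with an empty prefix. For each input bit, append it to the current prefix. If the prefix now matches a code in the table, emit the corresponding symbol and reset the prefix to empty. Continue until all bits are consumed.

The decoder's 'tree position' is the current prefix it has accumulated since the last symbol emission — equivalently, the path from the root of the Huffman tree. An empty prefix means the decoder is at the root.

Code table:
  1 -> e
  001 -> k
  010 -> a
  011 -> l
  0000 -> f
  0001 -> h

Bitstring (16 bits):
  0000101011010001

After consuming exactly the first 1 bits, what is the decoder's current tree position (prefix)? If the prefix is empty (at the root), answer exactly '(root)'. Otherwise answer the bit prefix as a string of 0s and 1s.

Bit 0: prefix='0' (no match yet)

Answer: 0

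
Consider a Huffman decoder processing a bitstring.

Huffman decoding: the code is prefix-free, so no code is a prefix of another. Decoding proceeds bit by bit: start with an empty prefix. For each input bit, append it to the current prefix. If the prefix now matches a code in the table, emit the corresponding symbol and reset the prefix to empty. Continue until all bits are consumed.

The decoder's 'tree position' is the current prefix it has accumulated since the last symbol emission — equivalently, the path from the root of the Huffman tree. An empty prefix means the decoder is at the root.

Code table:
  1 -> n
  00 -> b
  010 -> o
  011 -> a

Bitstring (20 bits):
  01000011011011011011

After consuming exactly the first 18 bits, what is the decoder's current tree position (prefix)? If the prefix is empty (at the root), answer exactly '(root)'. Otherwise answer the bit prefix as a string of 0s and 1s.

Answer: 0

Derivation:
Bit 0: prefix='0' (no match yet)
Bit 1: prefix='01' (no match yet)
Bit 2: prefix='010' -> emit 'o', reset
Bit 3: prefix='0' (no match yet)
Bit 4: prefix='00' -> emit 'b', reset
Bit 5: prefix='0' (no match yet)
Bit 6: prefix='01' (no match yet)
Bit 7: prefix='011' -> emit 'a', reset
Bit 8: prefix='0' (no match yet)
Bit 9: prefix='01' (no match yet)
Bit 10: prefix='011' -> emit 'a', reset
Bit 11: prefix='0' (no match yet)
Bit 12: prefix='01' (no match yet)
Bit 13: prefix='011' -> emit 'a', reset
Bit 14: prefix='0' (no match yet)
Bit 15: prefix='01' (no match yet)
Bit 16: prefix='011' -> emit 'a', reset
Bit 17: prefix='0' (no match yet)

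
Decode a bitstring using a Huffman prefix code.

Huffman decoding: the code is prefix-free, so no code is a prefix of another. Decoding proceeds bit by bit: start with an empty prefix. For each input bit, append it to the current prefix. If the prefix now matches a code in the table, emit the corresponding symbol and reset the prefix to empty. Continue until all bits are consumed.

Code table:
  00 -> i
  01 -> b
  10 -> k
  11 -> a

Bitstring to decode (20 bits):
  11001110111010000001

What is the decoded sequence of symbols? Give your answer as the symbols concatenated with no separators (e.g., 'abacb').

Answer: aiakakkiib

Derivation:
Bit 0: prefix='1' (no match yet)
Bit 1: prefix='11' -> emit 'a', reset
Bit 2: prefix='0' (no match yet)
Bit 3: prefix='00' -> emit 'i', reset
Bit 4: prefix='1' (no match yet)
Bit 5: prefix='11' -> emit 'a', reset
Bit 6: prefix='1' (no match yet)
Bit 7: prefix='10' -> emit 'k', reset
Bit 8: prefix='1' (no match yet)
Bit 9: prefix='11' -> emit 'a', reset
Bit 10: prefix='1' (no match yet)
Bit 11: prefix='10' -> emit 'k', reset
Bit 12: prefix='1' (no match yet)
Bit 13: prefix='10' -> emit 'k', reset
Bit 14: prefix='0' (no match yet)
Bit 15: prefix='00' -> emit 'i', reset
Bit 16: prefix='0' (no match yet)
Bit 17: prefix='00' -> emit 'i', reset
Bit 18: prefix='0' (no match yet)
Bit 19: prefix='01' -> emit 'b', reset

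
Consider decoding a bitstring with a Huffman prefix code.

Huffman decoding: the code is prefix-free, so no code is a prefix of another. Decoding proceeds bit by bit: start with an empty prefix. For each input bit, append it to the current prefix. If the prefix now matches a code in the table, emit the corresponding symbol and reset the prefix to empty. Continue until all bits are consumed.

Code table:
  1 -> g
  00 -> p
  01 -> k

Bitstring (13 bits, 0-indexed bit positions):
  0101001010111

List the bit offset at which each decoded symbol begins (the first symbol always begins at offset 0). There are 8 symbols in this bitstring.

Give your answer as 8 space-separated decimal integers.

Answer: 0 2 4 6 7 9 11 12

Derivation:
Bit 0: prefix='0' (no match yet)
Bit 1: prefix='01' -> emit 'k', reset
Bit 2: prefix='0' (no match yet)
Bit 3: prefix='01' -> emit 'k', reset
Bit 4: prefix='0' (no match yet)
Bit 5: prefix='00' -> emit 'p', reset
Bit 6: prefix='1' -> emit 'g', reset
Bit 7: prefix='0' (no match yet)
Bit 8: prefix='01' -> emit 'k', reset
Bit 9: prefix='0' (no match yet)
Bit 10: prefix='01' -> emit 'k', reset
Bit 11: prefix='1' -> emit 'g', reset
Bit 12: prefix='1' -> emit 'g', reset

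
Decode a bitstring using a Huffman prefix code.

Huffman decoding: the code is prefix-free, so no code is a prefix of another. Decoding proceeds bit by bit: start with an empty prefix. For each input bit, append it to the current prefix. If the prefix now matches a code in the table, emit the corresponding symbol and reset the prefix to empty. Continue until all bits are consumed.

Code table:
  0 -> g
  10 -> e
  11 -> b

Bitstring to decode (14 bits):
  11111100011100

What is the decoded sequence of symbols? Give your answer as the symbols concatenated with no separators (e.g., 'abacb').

Answer: bbbgggbeg

Derivation:
Bit 0: prefix='1' (no match yet)
Bit 1: prefix='11' -> emit 'b', reset
Bit 2: prefix='1' (no match yet)
Bit 3: prefix='11' -> emit 'b', reset
Bit 4: prefix='1' (no match yet)
Bit 5: prefix='11' -> emit 'b', reset
Bit 6: prefix='0' -> emit 'g', reset
Bit 7: prefix='0' -> emit 'g', reset
Bit 8: prefix='0' -> emit 'g', reset
Bit 9: prefix='1' (no match yet)
Bit 10: prefix='11' -> emit 'b', reset
Bit 11: prefix='1' (no match yet)
Bit 12: prefix='10' -> emit 'e', reset
Bit 13: prefix='0' -> emit 'g', reset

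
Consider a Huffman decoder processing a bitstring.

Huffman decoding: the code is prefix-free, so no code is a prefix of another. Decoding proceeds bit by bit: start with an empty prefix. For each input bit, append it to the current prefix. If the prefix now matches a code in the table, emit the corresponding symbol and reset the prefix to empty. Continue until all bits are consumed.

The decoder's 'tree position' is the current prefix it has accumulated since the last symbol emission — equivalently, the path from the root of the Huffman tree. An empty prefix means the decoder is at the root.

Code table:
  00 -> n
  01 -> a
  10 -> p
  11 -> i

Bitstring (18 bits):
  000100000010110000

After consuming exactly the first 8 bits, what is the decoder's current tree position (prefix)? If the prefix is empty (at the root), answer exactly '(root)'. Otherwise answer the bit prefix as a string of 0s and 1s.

Answer: (root)

Derivation:
Bit 0: prefix='0' (no match yet)
Bit 1: prefix='00' -> emit 'n', reset
Bit 2: prefix='0' (no match yet)
Bit 3: prefix='01' -> emit 'a', reset
Bit 4: prefix='0' (no match yet)
Bit 5: prefix='00' -> emit 'n', reset
Bit 6: prefix='0' (no match yet)
Bit 7: prefix='00' -> emit 'n', reset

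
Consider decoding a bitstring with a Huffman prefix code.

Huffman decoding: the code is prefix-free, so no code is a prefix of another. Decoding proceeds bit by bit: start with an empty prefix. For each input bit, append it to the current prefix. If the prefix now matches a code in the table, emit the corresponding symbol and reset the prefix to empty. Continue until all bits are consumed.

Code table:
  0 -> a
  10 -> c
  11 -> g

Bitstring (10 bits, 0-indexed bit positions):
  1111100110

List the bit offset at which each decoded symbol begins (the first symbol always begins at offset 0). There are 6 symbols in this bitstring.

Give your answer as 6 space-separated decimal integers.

Bit 0: prefix='1' (no match yet)
Bit 1: prefix='11' -> emit 'g', reset
Bit 2: prefix='1' (no match yet)
Bit 3: prefix='11' -> emit 'g', reset
Bit 4: prefix='1' (no match yet)
Bit 5: prefix='10' -> emit 'c', reset
Bit 6: prefix='0' -> emit 'a', reset
Bit 7: prefix='1' (no match yet)
Bit 8: prefix='11' -> emit 'g', reset
Bit 9: prefix='0' -> emit 'a', reset

Answer: 0 2 4 6 7 9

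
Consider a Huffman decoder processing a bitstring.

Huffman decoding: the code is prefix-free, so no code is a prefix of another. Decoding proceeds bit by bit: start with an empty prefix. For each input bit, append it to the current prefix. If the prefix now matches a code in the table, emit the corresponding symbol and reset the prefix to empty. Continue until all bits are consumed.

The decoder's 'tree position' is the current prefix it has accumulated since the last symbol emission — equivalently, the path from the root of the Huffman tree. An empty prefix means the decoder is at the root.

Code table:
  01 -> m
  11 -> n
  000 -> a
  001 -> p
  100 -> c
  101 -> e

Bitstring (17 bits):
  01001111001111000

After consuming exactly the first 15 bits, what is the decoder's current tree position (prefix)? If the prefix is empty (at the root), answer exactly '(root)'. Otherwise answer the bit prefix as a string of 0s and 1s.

Answer: 0

Derivation:
Bit 0: prefix='0' (no match yet)
Bit 1: prefix='01' -> emit 'm', reset
Bit 2: prefix='0' (no match yet)
Bit 3: prefix='00' (no match yet)
Bit 4: prefix='001' -> emit 'p', reset
Bit 5: prefix='1' (no match yet)
Bit 6: prefix='11' -> emit 'n', reset
Bit 7: prefix='1' (no match yet)
Bit 8: prefix='10' (no match yet)
Bit 9: prefix='100' -> emit 'c', reset
Bit 10: prefix='1' (no match yet)
Bit 11: prefix='11' -> emit 'n', reset
Bit 12: prefix='1' (no match yet)
Bit 13: prefix='11' -> emit 'n', reset
Bit 14: prefix='0' (no match yet)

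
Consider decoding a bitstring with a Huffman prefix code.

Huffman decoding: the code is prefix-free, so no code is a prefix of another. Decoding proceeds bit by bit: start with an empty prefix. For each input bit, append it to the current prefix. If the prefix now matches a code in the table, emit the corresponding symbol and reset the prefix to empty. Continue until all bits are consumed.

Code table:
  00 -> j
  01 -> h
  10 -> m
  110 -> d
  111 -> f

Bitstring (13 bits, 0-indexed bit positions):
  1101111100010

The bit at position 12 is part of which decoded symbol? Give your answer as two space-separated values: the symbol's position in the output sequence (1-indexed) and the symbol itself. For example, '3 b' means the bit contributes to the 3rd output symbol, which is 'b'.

Answer: 5 m

Derivation:
Bit 0: prefix='1' (no match yet)
Bit 1: prefix='11' (no match yet)
Bit 2: prefix='110' -> emit 'd', reset
Bit 3: prefix='1' (no match yet)
Bit 4: prefix='11' (no match yet)
Bit 5: prefix='111' -> emit 'f', reset
Bit 6: prefix='1' (no match yet)
Bit 7: prefix='11' (no match yet)
Bit 8: prefix='110' -> emit 'd', reset
Bit 9: prefix='0' (no match yet)
Bit 10: prefix='00' -> emit 'j', reset
Bit 11: prefix='1' (no match yet)
Bit 12: prefix='10' -> emit 'm', reset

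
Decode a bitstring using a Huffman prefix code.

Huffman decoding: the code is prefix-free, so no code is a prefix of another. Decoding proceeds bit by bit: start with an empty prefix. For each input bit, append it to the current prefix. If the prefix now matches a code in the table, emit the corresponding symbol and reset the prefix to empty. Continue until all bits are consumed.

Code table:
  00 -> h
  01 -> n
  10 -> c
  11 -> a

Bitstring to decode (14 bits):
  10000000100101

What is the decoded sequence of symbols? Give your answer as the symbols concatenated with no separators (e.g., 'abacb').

Answer: chhhcnn

Derivation:
Bit 0: prefix='1' (no match yet)
Bit 1: prefix='10' -> emit 'c', reset
Bit 2: prefix='0' (no match yet)
Bit 3: prefix='00' -> emit 'h', reset
Bit 4: prefix='0' (no match yet)
Bit 5: prefix='00' -> emit 'h', reset
Bit 6: prefix='0' (no match yet)
Bit 7: prefix='00' -> emit 'h', reset
Bit 8: prefix='1' (no match yet)
Bit 9: prefix='10' -> emit 'c', reset
Bit 10: prefix='0' (no match yet)
Bit 11: prefix='01' -> emit 'n', reset
Bit 12: prefix='0' (no match yet)
Bit 13: prefix='01' -> emit 'n', reset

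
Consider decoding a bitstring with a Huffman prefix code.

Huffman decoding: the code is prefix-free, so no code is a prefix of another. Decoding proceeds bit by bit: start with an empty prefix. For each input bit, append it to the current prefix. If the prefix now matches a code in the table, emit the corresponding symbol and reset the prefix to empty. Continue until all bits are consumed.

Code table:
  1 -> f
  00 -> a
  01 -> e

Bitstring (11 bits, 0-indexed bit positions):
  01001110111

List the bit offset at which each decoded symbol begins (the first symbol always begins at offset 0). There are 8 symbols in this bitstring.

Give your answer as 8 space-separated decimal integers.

Answer: 0 2 4 5 6 7 9 10

Derivation:
Bit 0: prefix='0' (no match yet)
Bit 1: prefix='01' -> emit 'e', reset
Bit 2: prefix='0' (no match yet)
Bit 3: prefix='00' -> emit 'a', reset
Bit 4: prefix='1' -> emit 'f', reset
Bit 5: prefix='1' -> emit 'f', reset
Bit 6: prefix='1' -> emit 'f', reset
Bit 7: prefix='0' (no match yet)
Bit 8: prefix='01' -> emit 'e', reset
Bit 9: prefix='1' -> emit 'f', reset
Bit 10: prefix='1' -> emit 'f', reset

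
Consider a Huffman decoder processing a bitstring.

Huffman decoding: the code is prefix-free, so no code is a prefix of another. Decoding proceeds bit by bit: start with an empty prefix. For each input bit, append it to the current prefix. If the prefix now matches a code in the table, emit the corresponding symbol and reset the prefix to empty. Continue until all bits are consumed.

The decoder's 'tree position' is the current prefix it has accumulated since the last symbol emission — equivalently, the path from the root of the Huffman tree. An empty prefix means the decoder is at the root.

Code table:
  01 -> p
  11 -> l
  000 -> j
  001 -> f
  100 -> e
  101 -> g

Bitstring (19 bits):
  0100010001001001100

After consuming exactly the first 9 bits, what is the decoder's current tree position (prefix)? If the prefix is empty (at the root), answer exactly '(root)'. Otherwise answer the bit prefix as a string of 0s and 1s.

Bit 0: prefix='0' (no match yet)
Bit 1: prefix='01' -> emit 'p', reset
Bit 2: prefix='0' (no match yet)
Bit 3: prefix='00' (no match yet)
Bit 4: prefix='000' -> emit 'j', reset
Bit 5: prefix='1' (no match yet)
Bit 6: prefix='10' (no match yet)
Bit 7: prefix='100' -> emit 'e', reset
Bit 8: prefix='0' (no match yet)

Answer: 0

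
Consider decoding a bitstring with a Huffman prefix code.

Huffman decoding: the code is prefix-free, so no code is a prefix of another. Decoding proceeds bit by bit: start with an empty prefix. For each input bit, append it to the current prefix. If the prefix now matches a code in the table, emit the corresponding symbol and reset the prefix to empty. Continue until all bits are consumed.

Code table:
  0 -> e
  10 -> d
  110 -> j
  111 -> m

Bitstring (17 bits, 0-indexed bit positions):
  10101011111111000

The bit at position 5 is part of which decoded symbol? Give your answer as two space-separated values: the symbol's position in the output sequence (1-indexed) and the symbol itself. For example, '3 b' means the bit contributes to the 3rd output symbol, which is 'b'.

Answer: 3 d

Derivation:
Bit 0: prefix='1' (no match yet)
Bit 1: prefix='10' -> emit 'd', reset
Bit 2: prefix='1' (no match yet)
Bit 3: prefix='10' -> emit 'd', reset
Bit 4: prefix='1' (no match yet)
Bit 5: prefix='10' -> emit 'd', reset
Bit 6: prefix='1' (no match yet)
Bit 7: prefix='11' (no match yet)
Bit 8: prefix='111' -> emit 'm', reset
Bit 9: prefix='1' (no match yet)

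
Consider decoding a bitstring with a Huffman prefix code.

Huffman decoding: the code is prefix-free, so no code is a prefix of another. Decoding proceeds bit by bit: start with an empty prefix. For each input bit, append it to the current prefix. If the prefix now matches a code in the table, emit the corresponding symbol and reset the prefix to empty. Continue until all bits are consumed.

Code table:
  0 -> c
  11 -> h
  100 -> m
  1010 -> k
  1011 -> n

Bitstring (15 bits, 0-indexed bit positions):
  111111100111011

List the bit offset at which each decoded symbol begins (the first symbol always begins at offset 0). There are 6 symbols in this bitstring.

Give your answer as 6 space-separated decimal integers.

Answer: 0 2 4 6 9 11

Derivation:
Bit 0: prefix='1' (no match yet)
Bit 1: prefix='11' -> emit 'h', reset
Bit 2: prefix='1' (no match yet)
Bit 3: prefix='11' -> emit 'h', reset
Bit 4: prefix='1' (no match yet)
Bit 5: prefix='11' -> emit 'h', reset
Bit 6: prefix='1' (no match yet)
Bit 7: prefix='10' (no match yet)
Bit 8: prefix='100' -> emit 'm', reset
Bit 9: prefix='1' (no match yet)
Bit 10: prefix='11' -> emit 'h', reset
Bit 11: prefix='1' (no match yet)
Bit 12: prefix='10' (no match yet)
Bit 13: prefix='101' (no match yet)
Bit 14: prefix='1011' -> emit 'n', reset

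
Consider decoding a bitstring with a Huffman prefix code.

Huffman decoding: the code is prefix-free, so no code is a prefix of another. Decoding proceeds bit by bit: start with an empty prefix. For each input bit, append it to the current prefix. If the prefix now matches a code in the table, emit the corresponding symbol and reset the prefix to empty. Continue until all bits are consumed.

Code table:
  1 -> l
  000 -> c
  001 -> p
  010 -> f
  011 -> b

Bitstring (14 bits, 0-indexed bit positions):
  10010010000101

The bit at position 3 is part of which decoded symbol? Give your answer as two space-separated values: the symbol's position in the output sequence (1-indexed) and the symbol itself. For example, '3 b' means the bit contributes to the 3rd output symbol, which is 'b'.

Bit 0: prefix='1' -> emit 'l', reset
Bit 1: prefix='0' (no match yet)
Bit 2: prefix='00' (no match yet)
Bit 3: prefix='001' -> emit 'p', reset
Bit 4: prefix='0' (no match yet)
Bit 5: prefix='00' (no match yet)
Bit 6: prefix='001' -> emit 'p', reset
Bit 7: prefix='0' (no match yet)

Answer: 2 p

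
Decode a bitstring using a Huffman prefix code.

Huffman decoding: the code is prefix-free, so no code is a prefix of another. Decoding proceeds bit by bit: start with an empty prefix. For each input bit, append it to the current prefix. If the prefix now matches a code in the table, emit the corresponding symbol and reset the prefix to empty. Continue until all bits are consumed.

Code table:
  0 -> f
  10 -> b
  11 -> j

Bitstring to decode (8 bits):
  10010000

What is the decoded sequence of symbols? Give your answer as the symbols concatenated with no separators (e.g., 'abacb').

Bit 0: prefix='1' (no match yet)
Bit 1: prefix='10' -> emit 'b', reset
Bit 2: prefix='0' -> emit 'f', reset
Bit 3: prefix='1' (no match yet)
Bit 4: prefix='10' -> emit 'b', reset
Bit 5: prefix='0' -> emit 'f', reset
Bit 6: prefix='0' -> emit 'f', reset
Bit 7: prefix='0' -> emit 'f', reset

Answer: bfbfff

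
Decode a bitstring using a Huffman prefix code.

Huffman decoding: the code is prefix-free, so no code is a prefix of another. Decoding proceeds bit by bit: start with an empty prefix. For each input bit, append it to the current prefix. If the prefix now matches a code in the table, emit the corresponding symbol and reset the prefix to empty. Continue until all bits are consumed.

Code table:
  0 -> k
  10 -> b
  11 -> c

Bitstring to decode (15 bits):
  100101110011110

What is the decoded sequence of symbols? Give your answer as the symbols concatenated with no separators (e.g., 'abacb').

Answer: bkbcbkcck

Derivation:
Bit 0: prefix='1' (no match yet)
Bit 1: prefix='10' -> emit 'b', reset
Bit 2: prefix='0' -> emit 'k', reset
Bit 3: prefix='1' (no match yet)
Bit 4: prefix='10' -> emit 'b', reset
Bit 5: prefix='1' (no match yet)
Bit 6: prefix='11' -> emit 'c', reset
Bit 7: prefix='1' (no match yet)
Bit 8: prefix='10' -> emit 'b', reset
Bit 9: prefix='0' -> emit 'k', reset
Bit 10: prefix='1' (no match yet)
Bit 11: prefix='11' -> emit 'c', reset
Bit 12: prefix='1' (no match yet)
Bit 13: prefix='11' -> emit 'c', reset
Bit 14: prefix='0' -> emit 'k', reset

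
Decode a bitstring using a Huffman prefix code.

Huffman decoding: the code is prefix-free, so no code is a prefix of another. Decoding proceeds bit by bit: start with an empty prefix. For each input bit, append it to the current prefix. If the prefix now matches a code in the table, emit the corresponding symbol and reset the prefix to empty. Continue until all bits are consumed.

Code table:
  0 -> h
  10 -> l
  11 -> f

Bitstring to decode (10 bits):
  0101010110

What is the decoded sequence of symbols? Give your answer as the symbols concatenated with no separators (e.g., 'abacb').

Answer: hlllfh

Derivation:
Bit 0: prefix='0' -> emit 'h', reset
Bit 1: prefix='1' (no match yet)
Bit 2: prefix='10' -> emit 'l', reset
Bit 3: prefix='1' (no match yet)
Bit 4: prefix='10' -> emit 'l', reset
Bit 5: prefix='1' (no match yet)
Bit 6: prefix='10' -> emit 'l', reset
Bit 7: prefix='1' (no match yet)
Bit 8: prefix='11' -> emit 'f', reset
Bit 9: prefix='0' -> emit 'h', reset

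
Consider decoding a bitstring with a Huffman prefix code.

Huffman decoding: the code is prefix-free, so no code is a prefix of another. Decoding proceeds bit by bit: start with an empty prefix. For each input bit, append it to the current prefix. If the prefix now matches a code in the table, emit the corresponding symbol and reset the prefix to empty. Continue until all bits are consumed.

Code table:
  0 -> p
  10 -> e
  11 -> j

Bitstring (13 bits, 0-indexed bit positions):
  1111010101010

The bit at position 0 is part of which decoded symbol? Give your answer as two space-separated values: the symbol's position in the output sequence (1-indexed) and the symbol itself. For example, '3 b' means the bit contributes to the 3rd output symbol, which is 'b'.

Answer: 1 j

Derivation:
Bit 0: prefix='1' (no match yet)
Bit 1: prefix='11' -> emit 'j', reset
Bit 2: prefix='1' (no match yet)
Bit 3: prefix='11' -> emit 'j', reset
Bit 4: prefix='0' -> emit 'p', reset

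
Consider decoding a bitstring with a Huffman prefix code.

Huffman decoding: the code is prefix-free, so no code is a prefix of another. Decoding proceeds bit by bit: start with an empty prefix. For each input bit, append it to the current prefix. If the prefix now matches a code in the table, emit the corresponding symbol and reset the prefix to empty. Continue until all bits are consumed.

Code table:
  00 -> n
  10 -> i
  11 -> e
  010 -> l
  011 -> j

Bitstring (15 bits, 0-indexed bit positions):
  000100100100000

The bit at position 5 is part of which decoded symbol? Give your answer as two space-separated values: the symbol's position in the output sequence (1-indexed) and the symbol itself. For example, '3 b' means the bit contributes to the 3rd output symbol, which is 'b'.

Bit 0: prefix='0' (no match yet)
Bit 1: prefix='00' -> emit 'n', reset
Bit 2: prefix='0' (no match yet)
Bit 3: prefix='01' (no match yet)
Bit 4: prefix='010' -> emit 'l', reset
Bit 5: prefix='0' (no match yet)
Bit 6: prefix='01' (no match yet)
Bit 7: prefix='010' -> emit 'l', reset
Bit 8: prefix='0' (no match yet)
Bit 9: prefix='01' (no match yet)

Answer: 3 l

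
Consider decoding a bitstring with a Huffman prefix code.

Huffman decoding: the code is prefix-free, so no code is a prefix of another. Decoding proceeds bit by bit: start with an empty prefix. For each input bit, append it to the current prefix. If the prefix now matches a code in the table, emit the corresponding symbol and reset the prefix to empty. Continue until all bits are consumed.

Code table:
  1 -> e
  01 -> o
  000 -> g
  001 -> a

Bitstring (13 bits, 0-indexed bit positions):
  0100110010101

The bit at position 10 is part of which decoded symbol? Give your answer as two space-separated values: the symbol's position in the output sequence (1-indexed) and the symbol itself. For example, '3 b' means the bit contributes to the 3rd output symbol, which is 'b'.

Answer: 5 o

Derivation:
Bit 0: prefix='0' (no match yet)
Bit 1: prefix='01' -> emit 'o', reset
Bit 2: prefix='0' (no match yet)
Bit 3: prefix='00' (no match yet)
Bit 4: prefix='001' -> emit 'a', reset
Bit 5: prefix='1' -> emit 'e', reset
Bit 6: prefix='0' (no match yet)
Bit 7: prefix='00' (no match yet)
Bit 8: prefix='001' -> emit 'a', reset
Bit 9: prefix='0' (no match yet)
Bit 10: prefix='01' -> emit 'o', reset
Bit 11: prefix='0' (no match yet)
Bit 12: prefix='01' -> emit 'o', reset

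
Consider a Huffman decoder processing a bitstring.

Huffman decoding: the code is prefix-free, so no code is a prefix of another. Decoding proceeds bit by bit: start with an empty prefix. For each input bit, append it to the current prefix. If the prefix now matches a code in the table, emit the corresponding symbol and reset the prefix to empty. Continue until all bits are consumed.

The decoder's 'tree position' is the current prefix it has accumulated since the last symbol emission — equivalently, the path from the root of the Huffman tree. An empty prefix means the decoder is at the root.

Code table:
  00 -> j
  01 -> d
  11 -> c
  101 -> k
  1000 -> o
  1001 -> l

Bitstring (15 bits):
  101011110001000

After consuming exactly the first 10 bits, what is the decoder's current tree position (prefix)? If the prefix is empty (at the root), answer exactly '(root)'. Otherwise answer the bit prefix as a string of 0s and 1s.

Bit 0: prefix='1' (no match yet)
Bit 1: prefix='10' (no match yet)
Bit 2: prefix='101' -> emit 'k', reset
Bit 3: prefix='0' (no match yet)
Bit 4: prefix='01' -> emit 'd', reset
Bit 5: prefix='1' (no match yet)
Bit 6: prefix='11' -> emit 'c', reset
Bit 7: prefix='1' (no match yet)
Bit 8: prefix='10' (no match yet)
Bit 9: prefix='100' (no match yet)

Answer: 100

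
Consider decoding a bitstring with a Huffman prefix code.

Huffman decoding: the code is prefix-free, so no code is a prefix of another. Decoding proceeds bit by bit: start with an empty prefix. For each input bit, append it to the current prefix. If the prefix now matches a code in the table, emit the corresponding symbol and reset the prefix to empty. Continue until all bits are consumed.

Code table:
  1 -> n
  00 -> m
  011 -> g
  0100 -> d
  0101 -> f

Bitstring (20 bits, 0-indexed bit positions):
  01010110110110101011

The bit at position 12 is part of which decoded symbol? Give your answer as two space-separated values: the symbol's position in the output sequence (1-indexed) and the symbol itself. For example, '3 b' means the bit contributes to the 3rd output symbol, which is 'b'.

Answer: 4 g

Derivation:
Bit 0: prefix='0' (no match yet)
Bit 1: prefix='01' (no match yet)
Bit 2: prefix='010' (no match yet)
Bit 3: prefix='0101' -> emit 'f', reset
Bit 4: prefix='0' (no match yet)
Bit 5: prefix='01' (no match yet)
Bit 6: prefix='011' -> emit 'g', reset
Bit 7: prefix='0' (no match yet)
Bit 8: prefix='01' (no match yet)
Bit 9: prefix='011' -> emit 'g', reset
Bit 10: prefix='0' (no match yet)
Bit 11: prefix='01' (no match yet)
Bit 12: prefix='011' -> emit 'g', reset
Bit 13: prefix='0' (no match yet)
Bit 14: prefix='01' (no match yet)
Bit 15: prefix='010' (no match yet)
Bit 16: prefix='0101' -> emit 'f', reset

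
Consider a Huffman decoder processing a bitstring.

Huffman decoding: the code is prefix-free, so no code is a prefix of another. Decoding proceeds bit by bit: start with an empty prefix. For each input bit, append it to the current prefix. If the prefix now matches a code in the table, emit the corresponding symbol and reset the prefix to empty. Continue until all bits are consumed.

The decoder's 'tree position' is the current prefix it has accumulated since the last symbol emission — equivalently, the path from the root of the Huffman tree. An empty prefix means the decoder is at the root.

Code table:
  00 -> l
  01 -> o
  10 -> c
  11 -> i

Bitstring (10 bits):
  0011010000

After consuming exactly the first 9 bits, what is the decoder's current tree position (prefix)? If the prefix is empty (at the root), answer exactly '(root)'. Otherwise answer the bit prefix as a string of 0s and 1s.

Bit 0: prefix='0' (no match yet)
Bit 1: prefix='00' -> emit 'l', reset
Bit 2: prefix='1' (no match yet)
Bit 3: prefix='11' -> emit 'i', reset
Bit 4: prefix='0' (no match yet)
Bit 5: prefix='01' -> emit 'o', reset
Bit 6: prefix='0' (no match yet)
Bit 7: prefix='00' -> emit 'l', reset
Bit 8: prefix='0' (no match yet)

Answer: 0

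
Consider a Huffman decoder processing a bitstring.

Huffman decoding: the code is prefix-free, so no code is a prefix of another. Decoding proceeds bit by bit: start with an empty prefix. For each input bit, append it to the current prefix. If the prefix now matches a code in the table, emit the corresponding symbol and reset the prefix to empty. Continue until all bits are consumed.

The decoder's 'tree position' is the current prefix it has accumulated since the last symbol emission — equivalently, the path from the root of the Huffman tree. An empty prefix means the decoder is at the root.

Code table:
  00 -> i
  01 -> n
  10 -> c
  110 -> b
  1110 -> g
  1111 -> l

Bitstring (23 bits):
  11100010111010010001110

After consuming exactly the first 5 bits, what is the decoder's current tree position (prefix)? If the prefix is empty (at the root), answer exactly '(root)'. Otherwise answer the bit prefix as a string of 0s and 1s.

Bit 0: prefix='1' (no match yet)
Bit 1: prefix='11' (no match yet)
Bit 2: prefix='111' (no match yet)
Bit 3: prefix='1110' -> emit 'g', reset
Bit 4: prefix='0' (no match yet)

Answer: 0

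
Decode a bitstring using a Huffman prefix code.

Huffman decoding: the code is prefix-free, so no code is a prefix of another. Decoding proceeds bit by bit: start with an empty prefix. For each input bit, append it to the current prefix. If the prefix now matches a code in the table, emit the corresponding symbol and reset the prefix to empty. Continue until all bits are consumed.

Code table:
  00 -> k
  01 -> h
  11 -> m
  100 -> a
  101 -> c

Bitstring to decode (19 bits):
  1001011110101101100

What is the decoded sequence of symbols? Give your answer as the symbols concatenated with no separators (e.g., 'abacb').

Bit 0: prefix='1' (no match yet)
Bit 1: prefix='10' (no match yet)
Bit 2: prefix='100' -> emit 'a', reset
Bit 3: prefix='1' (no match yet)
Bit 4: prefix='10' (no match yet)
Bit 5: prefix='101' -> emit 'c', reset
Bit 6: prefix='1' (no match yet)
Bit 7: prefix='11' -> emit 'm', reset
Bit 8: prefix='1' (no match yet)
Bit 9: prefix='10' (no match yet)
Bit 10: prefix='101' -> emit 'c', reset
Bit 11: prefix='0' (no match yet)
Bit 12: prefix='01' -> emit 'h', reset
Bit 13: prefix='1' (no match yet)
Bit 14: prefix='10' (no match yet)
Bit 15: prefix='101' -> emit 'c', reset
Bit 16: prefix='1' (no match yet)
Bit 17: prefix='10' (no match yet)
Bit 18: prefix='100' -> emit 'a', reset

Answer: acmchca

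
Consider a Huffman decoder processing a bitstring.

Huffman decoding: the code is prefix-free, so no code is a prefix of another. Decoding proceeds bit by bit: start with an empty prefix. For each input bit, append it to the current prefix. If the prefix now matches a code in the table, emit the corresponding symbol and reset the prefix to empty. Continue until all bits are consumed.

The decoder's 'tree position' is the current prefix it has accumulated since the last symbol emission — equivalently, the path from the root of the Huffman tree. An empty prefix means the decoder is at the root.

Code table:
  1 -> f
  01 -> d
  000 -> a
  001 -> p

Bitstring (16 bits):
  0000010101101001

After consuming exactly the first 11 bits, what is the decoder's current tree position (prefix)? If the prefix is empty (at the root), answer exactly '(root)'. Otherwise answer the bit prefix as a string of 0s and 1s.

Answer: (root)

Derivation:
Bit 0: prefix='0' (no match yet)
Bit 1: prefix='00' (no match yet)
Bit 2: prefix='000' -> emit 'a', reset
Bit 3: prefix='0' (no match yet)
Bit 4: prefix='00' (no match yet)
Bit 5: prefix='001' -> emit 'p', reset
Bit 6: prefix='0' (no match yet)
Bit 7: prefix='01' -> emit 'd', reset
Bit 8: prefix='0' (no match yet)
Bit 9: prefix='01' -> emit 'd', reset
Bit 10: prefix='1' -> emit 'f', reset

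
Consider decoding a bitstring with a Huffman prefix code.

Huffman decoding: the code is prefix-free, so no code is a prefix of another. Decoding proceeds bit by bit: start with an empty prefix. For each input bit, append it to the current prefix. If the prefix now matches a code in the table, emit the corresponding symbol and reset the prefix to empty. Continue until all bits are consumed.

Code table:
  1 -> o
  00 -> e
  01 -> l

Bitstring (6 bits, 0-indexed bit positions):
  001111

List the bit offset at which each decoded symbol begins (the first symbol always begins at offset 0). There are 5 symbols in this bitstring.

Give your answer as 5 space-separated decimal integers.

Bit 0: prefix='0' (no match yet)
Bit 1: prefix='00' -> emit 'e', reset
Bit 2: prefix='1' -> emit 'o', reset
Bit 3: prefix='1' -> emit 'o', reset
Bit 4: prefix='1' -> emit 'o', reset
Bit 5: prefix='1' -> emit 'o', reset

Answer: 0 2 3 4 5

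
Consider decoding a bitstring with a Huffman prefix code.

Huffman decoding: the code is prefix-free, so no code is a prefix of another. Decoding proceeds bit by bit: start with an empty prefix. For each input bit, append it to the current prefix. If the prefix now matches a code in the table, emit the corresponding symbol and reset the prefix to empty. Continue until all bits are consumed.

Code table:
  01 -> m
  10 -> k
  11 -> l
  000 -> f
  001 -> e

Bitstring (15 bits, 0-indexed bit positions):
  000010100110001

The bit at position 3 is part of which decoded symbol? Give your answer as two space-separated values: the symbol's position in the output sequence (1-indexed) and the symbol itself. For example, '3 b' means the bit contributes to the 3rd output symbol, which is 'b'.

Answer: 2 m

Derivation:
Bit 0: prefix='0' (no match yet)
Bit 1: prefix='00' (no match yet)
Bit 2: prefix='000' -> emit 'f', reset
Bit 3: prefix='0' (no match yet)
Bit 4: prefix='01' -> emit 'm', reset
Bit 5: prefix='0' (no match yet)
Bit 6: prefix='01' -> emit 'm', reset
Bit 7: prefix='0' (no match yet)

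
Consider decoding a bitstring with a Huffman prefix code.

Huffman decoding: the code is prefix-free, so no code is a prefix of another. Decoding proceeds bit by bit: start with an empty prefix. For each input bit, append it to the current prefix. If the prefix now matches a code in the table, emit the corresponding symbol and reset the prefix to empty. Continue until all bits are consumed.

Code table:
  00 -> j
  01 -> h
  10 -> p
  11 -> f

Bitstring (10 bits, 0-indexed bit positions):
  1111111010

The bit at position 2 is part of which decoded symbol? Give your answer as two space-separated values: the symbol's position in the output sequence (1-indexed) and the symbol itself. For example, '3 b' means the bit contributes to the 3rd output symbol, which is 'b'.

Bit 0: prefix='1' (no match yet)
Bit 1: prefix='11' -> emit 'f', reset
Bit 2: prefix='1' (no match yet)
Bit 3: prefix='11' -> emit 'f', reset
Bit 4: prefix='1' (no match yet)
Bit 5: prefix='11' -> emit 'f', reset
Bit 6: prefix='1' (no match yet)

Answer: 2 f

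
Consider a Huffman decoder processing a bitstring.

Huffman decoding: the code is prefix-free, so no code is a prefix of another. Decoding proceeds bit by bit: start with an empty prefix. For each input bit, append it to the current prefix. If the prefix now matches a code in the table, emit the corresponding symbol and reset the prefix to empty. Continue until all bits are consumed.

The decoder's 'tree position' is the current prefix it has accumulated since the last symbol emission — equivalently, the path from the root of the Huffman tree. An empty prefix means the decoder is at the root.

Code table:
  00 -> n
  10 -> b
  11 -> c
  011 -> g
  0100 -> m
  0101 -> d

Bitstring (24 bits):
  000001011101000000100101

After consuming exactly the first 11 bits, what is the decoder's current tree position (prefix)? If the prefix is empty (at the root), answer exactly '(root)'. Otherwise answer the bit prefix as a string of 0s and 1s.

Bit 0: prefix='0' (no match yet)
Bit 1: prefix='00' -> emit 'n', reset
Bit 2: prefix='0' (no match yet)
Bit 3: prefix='00' -> emit 'n', reset
Bit 4: prefix='0' (no match yet)
Bit 5: prefix='01' (no match yet)
Bit 6: prefix='010' (no match yet)
Bit 7: prefix='0101' -> emit 'd', reset
Bit 8: prefix='1' (no match yet)
Bit 9: prefix='11' -> emit 'c', reset
Bit 10: prefix='0' (no match yet)

Answer: 0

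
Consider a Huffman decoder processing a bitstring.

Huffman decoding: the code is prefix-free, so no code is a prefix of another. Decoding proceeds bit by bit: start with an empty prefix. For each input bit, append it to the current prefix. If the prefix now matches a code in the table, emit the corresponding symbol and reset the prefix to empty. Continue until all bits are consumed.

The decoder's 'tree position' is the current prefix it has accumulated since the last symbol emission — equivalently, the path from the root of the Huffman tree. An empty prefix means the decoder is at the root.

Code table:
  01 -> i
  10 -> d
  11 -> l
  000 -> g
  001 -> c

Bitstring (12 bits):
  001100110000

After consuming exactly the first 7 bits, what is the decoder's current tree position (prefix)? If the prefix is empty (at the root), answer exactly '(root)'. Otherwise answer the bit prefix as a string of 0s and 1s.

Answer: (root)

Derivation:
Bit 0: prefix='0' (no match yet)
Bit 1: prefix='00' (no match yet)
Bit 2: prefix='001' -> emit 'c', reset
Bit 3: prefix='1' (no match yet)
Bit 4: prefix='10' -> emit 'd', reset
Bit 5: prefix='0' (no match yet)
Bit 6: prefix='01' -> emit 'i', reset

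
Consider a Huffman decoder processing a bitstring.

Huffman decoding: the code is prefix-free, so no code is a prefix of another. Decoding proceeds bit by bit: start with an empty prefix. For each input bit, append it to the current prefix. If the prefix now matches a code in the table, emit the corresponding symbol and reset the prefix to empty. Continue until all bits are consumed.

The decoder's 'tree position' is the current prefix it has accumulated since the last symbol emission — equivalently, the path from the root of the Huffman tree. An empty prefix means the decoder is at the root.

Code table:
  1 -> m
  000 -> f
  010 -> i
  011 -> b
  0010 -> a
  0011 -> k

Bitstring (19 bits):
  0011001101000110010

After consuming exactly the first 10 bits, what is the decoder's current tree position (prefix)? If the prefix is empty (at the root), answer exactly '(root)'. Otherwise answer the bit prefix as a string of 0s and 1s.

Answer: 01

Derivation:
Bit 0: prefix='0' (no match yet)
Bit 1: prefix='00' (no match yet)
Bit 2: prefix='001' (no match yet)
Bit 3: prefix='0011' -> emit 'k', reset
Bit 4: prefix='0' (no match yet)
Bit 5: prefix='00' (no match yet)
Bit 6: prefix='001' (no match yet)
Bit 7: prefix='0011' -> emit 'k', reset
Bit 8: prefix='0' (no match yet)
Bit 9: prefix='01' (no match yet)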